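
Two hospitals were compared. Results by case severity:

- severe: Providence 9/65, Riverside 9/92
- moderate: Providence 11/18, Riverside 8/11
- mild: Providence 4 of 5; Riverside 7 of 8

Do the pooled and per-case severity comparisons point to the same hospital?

Severe: Providence 9/65 = 13.8%, Riverside 9/92 = 9.8% → Providence
Moderate: Providence 11/18 = 61.1%, Riverside 8/11 = 72.7% → Riverside
Mild: Providence 4/5 = 80.0%, Riverside 7/8 = 87.5% → Riverside
Overall: Providence 24/88 = 27.3%, Riverside 24/111 = 21.6% → Providence
Neither sweeps: Providence wins 1 of 3 groups, Riverside wins 2. Providence wins overall but not every group — no Simpson reversal.

No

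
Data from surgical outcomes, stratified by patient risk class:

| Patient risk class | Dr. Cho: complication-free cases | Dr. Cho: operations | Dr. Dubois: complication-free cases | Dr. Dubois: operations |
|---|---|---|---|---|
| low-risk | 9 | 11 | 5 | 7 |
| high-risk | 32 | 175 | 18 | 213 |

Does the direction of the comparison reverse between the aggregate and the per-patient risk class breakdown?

No

Low-risk: Dr. Cho 9/11 = 81.8%, Dr. Dubois 5/7 = 71.4% → Dr. Cho
High-risk: Dr. Cho 32/175 = 18.3%, Dr. Dubois 18/213 = 8.5% → Dr. Cho
Overall: Dr. Cho 41/186 = 22.0%, Dr. Dubois 23/220 = 10.5% → Dr. Cho
Dr. Cho wins overall and in every patient risk group — no reversal.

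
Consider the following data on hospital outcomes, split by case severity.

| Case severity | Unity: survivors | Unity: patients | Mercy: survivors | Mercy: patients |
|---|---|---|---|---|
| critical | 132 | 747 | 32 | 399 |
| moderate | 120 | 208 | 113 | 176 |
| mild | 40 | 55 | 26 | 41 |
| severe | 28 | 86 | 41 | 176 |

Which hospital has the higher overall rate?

Critical: Unity 132/747 = 17.7%, Mercy 32/399 = 8.0% → Unity
Moderate: Unity 120/208 = 57.7%, Mercy 113/176 = 64.2% → Mercy
Mild: Unity 40/55 = 72.7%, Mercy 26/41 = 63.4% → Unity
Severe: Unity 28/86 = 32.6%, Mercy 41/176 = 23.3% → Unity
Overall: Unity 320/1096 = 29.2%, Mercy 212/792 = 26.8% → Unity
(Neither sweeps every case group, but Unity has the higher pooled rate.)

Unity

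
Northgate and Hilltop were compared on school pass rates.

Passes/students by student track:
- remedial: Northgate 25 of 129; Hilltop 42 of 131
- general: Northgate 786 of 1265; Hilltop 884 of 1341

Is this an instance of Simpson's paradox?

No

Remedial: Northgate 25/129 = 19.4%, Hilltop 42/131 = 32.1% → Hilltop
General: Northgate 786/1265 = 62.1%, Hilltop 884/1341 = 65.9% → Hilltop
Overall: Northgate 811/1394 = 58.2%, Hilltop 926/1472 = 62.9% → Hilltop
Hilltop wins overall and in every student group — no reversal.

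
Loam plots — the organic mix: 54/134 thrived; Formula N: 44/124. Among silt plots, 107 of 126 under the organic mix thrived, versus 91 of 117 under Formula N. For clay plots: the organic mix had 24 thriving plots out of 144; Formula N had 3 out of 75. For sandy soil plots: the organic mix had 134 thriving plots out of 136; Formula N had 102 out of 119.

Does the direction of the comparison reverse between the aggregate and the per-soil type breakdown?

Loam: the organic mix 54/134 = 40.3%, Formula N 44/124 = 35.5% → the organic mix
Silt: the organic mix 107/126 = 84.9%, Formula N 91/117 = 77.8% → the organic mix
Clay: the organic mix 24/144 = 16.7%, Formula N 3/75 = 4.0% → the organic mix
Sandy soil: the organic mix 134/136 = 98.5%, Formula N 102/119 = 85.7% → the organic mix
Overall: the organic mix 319/540 = 59.1%, Formula N 240/435 = 55.2% → the organic mix
The organic mix wins overall and in every soil group — no reversal.

No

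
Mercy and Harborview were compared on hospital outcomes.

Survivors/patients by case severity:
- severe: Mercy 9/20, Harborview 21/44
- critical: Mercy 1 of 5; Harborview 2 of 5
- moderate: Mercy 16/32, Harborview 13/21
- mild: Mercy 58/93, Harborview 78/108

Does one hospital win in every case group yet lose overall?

Severe: Mercy 9/20 = 45.0%, Harborview 21/44 = 47.7% → Harborview
Critical: Mercy 1/5 = 20.0%, Harborview 2/5 = 40.0% → Harborview
Moderate: Mercy 16/32 = 50.0%, Harborview 13/21 = 61.9% → Harborview
Mild: Mercy 58/93 = 62.4%, Harborview 78/108 = 72.2% → Harborview
Overall: Mercy 84/150 = 56.0%, Harborview 114/178 = 64.0% → Harborview
Harborview wins overall and in every case group — no reversal.

No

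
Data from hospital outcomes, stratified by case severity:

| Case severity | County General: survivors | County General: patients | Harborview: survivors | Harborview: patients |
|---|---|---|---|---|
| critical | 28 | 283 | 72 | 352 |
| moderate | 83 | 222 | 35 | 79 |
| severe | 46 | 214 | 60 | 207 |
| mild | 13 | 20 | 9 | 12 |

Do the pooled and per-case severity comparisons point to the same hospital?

Yes

Critical: County General 28/283 = 9.9%, Harborview 72/352 = 20.5% → Harborview
Moderate: County General 83/222 = 37.4%, Harborview 35/79 = 44.3% → Harborview
Severe: County General 46/214 = 21.5%, Harborview 60/207 = 29.0% → Harborview
Mild: County General 13/20 = 65.0%, Harborview 9/12 = 75.0% → Harborview
Overall: County General 170/739 = 23.0%, Harborview 176/650 = 27.1% → Harborview
Harborview wins overall and in every case group — no reversal.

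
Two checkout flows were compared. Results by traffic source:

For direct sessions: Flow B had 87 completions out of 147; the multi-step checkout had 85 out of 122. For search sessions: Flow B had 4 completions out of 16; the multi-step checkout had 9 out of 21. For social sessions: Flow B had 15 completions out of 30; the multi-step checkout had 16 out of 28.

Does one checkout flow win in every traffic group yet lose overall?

No

Direct: Flow B 87/147 = 59.2%, the multi-step checkout 85/122 = 69.7% → the multi-step checkout
Search: Flow B 4/16 = 25.0%, the multi-step checkout 9/21 = 42.9% → the multi-step checkout
Social: Flow B 15/30 = 50.0%, the multi-step checkout 16/28 = 57.1% → the multi-step checkout
Overall: Flow B 106/193 = 54.9%, the multi-step checkout 110/171 = 64.3% → the multi-step checkout
The multi-step checkout wins overall and in every traffic group — no reversal.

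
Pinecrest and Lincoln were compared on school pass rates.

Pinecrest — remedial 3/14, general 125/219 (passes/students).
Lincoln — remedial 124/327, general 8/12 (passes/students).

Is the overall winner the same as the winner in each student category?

No

Remedial: Pinecrest 3/14 = 21.4%, Lincoln 124/327 = 37.9% → Lincoln
General: Pinecrest 125/219 = 57.1%, Lincoln 8/12 = 66.7% → Lincoln
Overall: Pinecrest 128/233 = 54.9%, Lincoln 132/339 = 38.9% → Pinecrest
Lincoln wins each student group but Pinecrest wins overall — the comparison reverses. Lincoln's students skew toward remedial, which has a lower base rate.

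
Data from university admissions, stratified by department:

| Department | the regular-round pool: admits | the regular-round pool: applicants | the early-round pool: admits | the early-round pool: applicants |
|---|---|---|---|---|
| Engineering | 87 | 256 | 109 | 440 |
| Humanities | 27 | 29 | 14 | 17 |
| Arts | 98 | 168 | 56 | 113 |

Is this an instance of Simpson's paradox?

Engineering: the regular-round pool 87/256 = 34.0%, the early-round pool 109/440 = 24.8% → the regular-round pool
Humanities: the regular-round pool 27/29 = 93.1%, the early-round pool 14/17 = 82.4% → the regular-round pool
Arts: the regular-round pool 98/168 = 58.3%, the early-round pool 56/113 = 49.6% → the regular-round pool
Overall: the regular-round pool 212/453 = 46.8%, the early-round pool 179/570 = 31.4% → the regular-round pool
The regular-round pool wins overall and in every department group — no reversal.

No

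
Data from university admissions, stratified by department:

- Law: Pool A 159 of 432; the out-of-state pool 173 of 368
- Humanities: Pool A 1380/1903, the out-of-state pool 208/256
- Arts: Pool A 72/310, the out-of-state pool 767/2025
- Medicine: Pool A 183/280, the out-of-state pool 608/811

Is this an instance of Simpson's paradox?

Law: Pool A 159/432 = 36.8%, the out-of-state pool 173/368 = 47.0% → the out-of-state pool
Humanities: Pool A 1380/1903 = 72.5%, the out-of-state pool 208/256 = 81.2% → the out-of-state pool
Arts: Pool A 72/310 = 23.2%, the out-of-state pool 767/2025 = 37.9% → the out-of-state pool
Medicine: Pool A 183/280 = 65.4%, the out-of-state pool 608/811 = 75.0% → the out-of-state pool
Overall: Pool A 1794/2925 = 61.3%, the out-of-state pool 1756/3460 = 50.8% → Pool A
The out-of-state pool wins each department group but Pool A wins overall — the comparison reverses. The out-of-state pool's applicants skew toward Arts, which has a lower base rate.

Yes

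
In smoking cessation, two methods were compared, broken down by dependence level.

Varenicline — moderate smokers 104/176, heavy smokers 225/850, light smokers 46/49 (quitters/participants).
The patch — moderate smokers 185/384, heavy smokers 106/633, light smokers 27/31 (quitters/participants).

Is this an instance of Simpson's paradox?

Moderate smokers: varenicline 104/176 = 59.1%, the patch 185/384 = 48.2% → varenicline
Heavy smokers: varenicline 225/850 = 26.5%, the patch 106/633 = 16.7% → varenicline
Light smokers: varenicline 46/49 = 93.9%, the patch 27/31 = 87.1% → varenicline
Overall: varenicline 375/1075 = 34.9%, the patch 318/1048 = 30.3% → varenicline
Varenicline wins overall and in every dependence group — no reversal.

No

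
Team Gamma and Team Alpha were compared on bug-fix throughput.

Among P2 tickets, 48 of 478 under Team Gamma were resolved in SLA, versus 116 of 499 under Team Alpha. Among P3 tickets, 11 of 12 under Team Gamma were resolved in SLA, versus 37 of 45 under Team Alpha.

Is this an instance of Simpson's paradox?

P2: Team Gamma 48/478 = 10.0%, Team Alpha 116/499 = 23.2% → Team Alpha
P3: Team Gamma 11/12 = 91.7%, Team Alpha 37/45 = 82.2% → Team Gamma
Overall: Team Gamma 59/490 = 12.0%, Team Alpha 153/544 = 28.1% → Team Alpha
Neither sweeps: Team Gamma wins 1 of 2 groups, Team Alpha wins 1. Team Alpha wins overall but not every group — no Simpson reversal.

No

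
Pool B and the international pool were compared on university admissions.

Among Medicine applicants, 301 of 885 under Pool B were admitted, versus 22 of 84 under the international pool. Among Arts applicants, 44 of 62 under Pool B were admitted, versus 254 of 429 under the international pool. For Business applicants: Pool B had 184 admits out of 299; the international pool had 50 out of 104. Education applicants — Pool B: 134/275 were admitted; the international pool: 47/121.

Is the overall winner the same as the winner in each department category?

Medicine: Pool B 301/885 = 34.0%, the international pool 22/84 = 26.2% → Pool B
Arts: Pool B 44/62 = 71.0%, the international pool 254/429 = 59.2% → Pool B
Business: Pool B 184/299 = 61.5%, the international pool 50/104 = 48.1% → Pool B
Education: Pool B 134/275 = 48.7%, the international pool 47/121 = 38.8% → Pool B
Overall: Pool B 663/1521 = 43.6%, the international pool 373/738 = 50.5% → the international pool
Pool B wins each department group but the international pool wins overall — the comparison reverses. Pool B's applicants skew toward Medicine, which has a lower base rate.

No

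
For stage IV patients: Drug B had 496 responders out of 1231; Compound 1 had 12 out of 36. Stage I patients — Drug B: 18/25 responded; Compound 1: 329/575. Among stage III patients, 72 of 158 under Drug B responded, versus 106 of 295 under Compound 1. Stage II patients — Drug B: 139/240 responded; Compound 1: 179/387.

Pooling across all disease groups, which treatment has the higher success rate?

Stage IV: Drug B 496/1231 = 40.3%, Compound 1 12/36 = 33.3% → Drug B
Stage I: Drug B 18/25 = 72.0%, Compound 1 329/575 = 57.2% → Drug B
Stage III: Drug B 72/158 = 45.6%, Compound 1 106/295 = 35.9% → Drug B
Stage II: Drug B 139/240 = 57.9%, Compound 1 179/387 = 46.3% → Drug B
Overall: Drug B 725/1654 = 43.8%, Compound 1 626/1293 = 48.4% → Compound 1
(Drug B wins every disease group but Compound 1 wins overall — Drug B's patients skew toward the low-rate stage IV group.)

Compound 1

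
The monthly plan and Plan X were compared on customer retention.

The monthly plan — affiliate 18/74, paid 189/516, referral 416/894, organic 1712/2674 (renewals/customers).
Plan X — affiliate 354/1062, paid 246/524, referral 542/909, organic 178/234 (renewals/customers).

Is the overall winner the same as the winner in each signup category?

No

Affiliate: the monthly plan 18/74 = 24.3%, Plan X 354/1062 = 33.3% → Plan X
Paid: the monthly plan 189/516 = 36.6%, Plan X 246/524 = 46.9% → Plan X
Referral: the monthly plan 416/894 = 46.5%, Plan X 542/909 = 59.6% → Plan X
Organic: the monthly plan 1712/2674 = 64.0%, Plan X 178/234 = 76.1% → Plan X
Overall: the monthly plan 2335/4158 = 56.2%, Plan X 1320/2729 = 48.4% → the monthly plan
Plan X wins each signup group but the monthly plan wins overall — the comparison reverses. Plan X's customers skew toward affiliate, which has a lower base rate.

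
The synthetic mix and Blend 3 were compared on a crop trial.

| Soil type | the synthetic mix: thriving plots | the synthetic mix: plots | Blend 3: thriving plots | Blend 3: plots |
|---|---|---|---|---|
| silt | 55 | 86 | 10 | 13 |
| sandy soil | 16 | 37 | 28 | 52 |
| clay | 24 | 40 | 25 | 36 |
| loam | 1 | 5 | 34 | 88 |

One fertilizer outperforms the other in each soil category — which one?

Blend 3

Silt: the synthetic mix 55/86 = 64.0%, Blend 3 10/13 = 76.9% → Blend 3
Sandy soil: the synthetic mix 16/37 = 43.2%, Blend 3 28/52 = 53.8% → Blend 3
Clay: the synthetic mix 24/40 = 60.0%, Blend 3 25/36 = 69.4% → Blend 3
Loam: the synthetic mix 1/5 = 20.0%, Blend 3 34/88 = 38.6% → Blend 3
Blend 3 has the higher rate in all 4 groups.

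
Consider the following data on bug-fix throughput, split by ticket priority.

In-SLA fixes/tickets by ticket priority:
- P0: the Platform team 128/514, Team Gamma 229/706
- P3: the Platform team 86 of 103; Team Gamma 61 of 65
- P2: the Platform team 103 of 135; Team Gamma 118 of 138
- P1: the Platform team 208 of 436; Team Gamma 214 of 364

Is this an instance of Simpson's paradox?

P0: the Platform team 128/514 = 24.9%, Team Gamma 229/706 = 32.4% → Team Gamma
P3: the Platform team 86/103 = 83.5%, Team Gamma 61/65 = 93.8% → Team Gamma
P2: the Platform team 103/135 = 76.3%, Team Gamma 118/138 = 85.5% → Team Gamma
P1: the Platform team 208/436 = 47.7%, Team Gamma 214/364 = 58.8% → Team Gamma
Overall: the Platform team 525/1188 = 44.2%, Team Gamma 622/1273 = 48.9% → Team Gamma
Team Gamma wins overall and in every ticket group — no reversal.

No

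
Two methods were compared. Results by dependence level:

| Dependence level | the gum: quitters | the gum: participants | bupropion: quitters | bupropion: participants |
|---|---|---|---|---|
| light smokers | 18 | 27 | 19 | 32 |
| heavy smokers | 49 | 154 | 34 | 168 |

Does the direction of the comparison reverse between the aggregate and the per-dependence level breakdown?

No

Light smokers: the gum 18/27 = 66.7%, bupropion 19/32 = 59.4% → the gum
Heavy smokers: the gum 49/154 = 31.8%, bupropion 34/168 = 20.2% → the gum
Overall: the gum 67/181 = 37.0%, bupropion 53/200 = 26.5% → the gum
The gum wins overall and in every dependence group — no reversal.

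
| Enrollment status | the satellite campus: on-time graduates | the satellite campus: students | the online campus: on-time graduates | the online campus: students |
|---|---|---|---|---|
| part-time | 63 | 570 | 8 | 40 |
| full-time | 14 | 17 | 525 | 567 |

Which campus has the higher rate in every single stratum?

the online campus

Part-time: the satellite campus 63/570 = 11.1%, the online campus 8/40 = 20.0% → the online campus
Full-time: the satellite campus 14/17 = 82.4%, the online campus 525/567 = 92.6% → the online campus
The online campus has the higher rate in both groups.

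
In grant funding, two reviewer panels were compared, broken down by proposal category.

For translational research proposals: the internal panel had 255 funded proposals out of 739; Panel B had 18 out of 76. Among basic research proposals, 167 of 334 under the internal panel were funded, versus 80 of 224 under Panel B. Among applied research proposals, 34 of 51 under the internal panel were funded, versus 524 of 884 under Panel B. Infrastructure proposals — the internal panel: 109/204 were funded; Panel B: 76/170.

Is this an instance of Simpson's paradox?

Yes

Translational research: the internal panel 255/739 = 34.5%, Panel B 18/76 = 23.7% → the internal panel
Basic research: the internal panel 167/334 = 50.0%, Panel B 80/224 = 35.7% → the internal panel
Applied research: the internal panel 34/51 = 66.7%, Panel B 524/884 = 59.3% → the internal panel
Infrastructure: the internal panel 109/204 = 53.4%, Panel B 76/170 = 44.7% → the internal panel
Overall: the internal panel 565/1328 = 42.5%, Panel B 698/1354 = 51.6% → Panel B
The internal panel wins each proposal group but Panel B wins overall — the comparison reverses. The internal panel's proposals skew toward translational research, which has a lower base rate.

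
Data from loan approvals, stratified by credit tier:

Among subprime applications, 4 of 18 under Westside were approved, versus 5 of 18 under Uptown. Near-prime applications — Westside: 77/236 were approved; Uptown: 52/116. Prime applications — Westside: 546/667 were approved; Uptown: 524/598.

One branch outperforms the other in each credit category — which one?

Uptown

Subprime: Westside 4/18 = 22.2%, Uptown 5/18 = 27.8% → Uptown
Near-prime: Westside 77/236 = 32.6%, Uptown 52/116 = 44.8% → Uptown
Prime: Westside 546/667 = 81.9%, Uptown 524/598 = 87.6% → Uptown
Uptown has the higher rate in all 3 groups.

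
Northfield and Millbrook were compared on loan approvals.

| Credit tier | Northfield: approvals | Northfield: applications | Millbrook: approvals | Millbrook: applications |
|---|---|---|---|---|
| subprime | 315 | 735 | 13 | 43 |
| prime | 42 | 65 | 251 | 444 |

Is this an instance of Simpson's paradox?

Subprime: Northfield 315/735 = 42.9%, Millbrook 13/43 = 30.2% → Northfield
Prime: Northfield 42/65 = 64.6%, Millbrook 251/444 = 56.5% → Northfield
Overall: Northfield 357/800 = 44.6%, Millbrook 264/487 = 54.2% → Millbrook
Northfield wins each credit group but Millbrook wins overall — the comparison reverses. Northfield's applications skew toward subprime, which has a lower base rate.

Yes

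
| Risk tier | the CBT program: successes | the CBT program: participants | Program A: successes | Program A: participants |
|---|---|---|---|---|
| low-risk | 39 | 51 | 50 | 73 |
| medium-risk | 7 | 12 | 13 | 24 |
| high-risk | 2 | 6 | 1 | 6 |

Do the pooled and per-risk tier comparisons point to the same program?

Yes

Low-risk: the CBT program 39/51 = 76.5%, Program A 50/73 = 68.5% → the CBT program
Medium-risk: the CBT program 7/12 = 58.3%, Program A 13/24 = 54.2% → the CBT program
High-risk: the CBT program 2/6 = 33.3%, Program A 1/6 = 16.7% → the CBT program
Overall: the CBT program 48/69 = 69.6%, Program A 64/103 = 62.1% → the CBT program
The CBT program wins overall and in every risk group — no reversal.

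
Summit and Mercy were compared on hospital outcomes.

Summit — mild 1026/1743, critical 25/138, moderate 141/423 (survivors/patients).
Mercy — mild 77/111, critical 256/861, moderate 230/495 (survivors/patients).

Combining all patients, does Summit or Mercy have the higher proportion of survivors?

Summit

Mild: Summit 1026/1743 = 58.9%, Mercy 77/111 = 69.4% → Mercy
Critical: Summit 25/138 = 18.1%, Mercy 256/861 = 29.7% → Mercy
Moderate: Summit 141/423 = 33.3%, Mercy 230/495 = 46.5% → Mercy
Overall: Summit 1192/2304 = 51.7%, Mercy 563/1467 = 38.4% → Summit
(Mercy wins every case group but Summit wins overall — Mercy's patients skew toward the low-rate critical group.)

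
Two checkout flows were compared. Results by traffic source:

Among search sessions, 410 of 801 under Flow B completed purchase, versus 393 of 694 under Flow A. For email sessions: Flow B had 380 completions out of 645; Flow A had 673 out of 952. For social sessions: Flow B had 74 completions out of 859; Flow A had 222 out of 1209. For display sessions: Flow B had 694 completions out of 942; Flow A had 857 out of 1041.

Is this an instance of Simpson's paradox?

No

Search: Flow B 410/801 = 51.2%, Flow A 393/694 = 56.6% → Flow A
Email: Flow B 380/645 = 58.9%, Flow A 673/952 = 70.7% → Flow A
Social: Flow B 74/859 = 8.6%, Flow A 222/1209 = 18.4% → Flow A
Display: Flow B 694/942 = 73.7%, Flow A 857/1041 = 82.3% → Flow A
Overall: Flow B 1558/3247 = 48.0%, Flow A 2145/3896 = 55.1% → Flow A
Flow A wins overall and in every traffic group — no reversal.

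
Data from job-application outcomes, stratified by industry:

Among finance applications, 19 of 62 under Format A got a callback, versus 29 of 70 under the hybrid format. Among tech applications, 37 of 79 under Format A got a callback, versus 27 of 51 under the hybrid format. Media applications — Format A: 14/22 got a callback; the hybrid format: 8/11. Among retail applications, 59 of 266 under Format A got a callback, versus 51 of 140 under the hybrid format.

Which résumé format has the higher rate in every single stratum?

the hybrid format

Finance: Format A 19/62 = 30.6%, the hybrid format 29/70 = 41.4% → the hybrid format
Tech: Format A 37/79 = 46.8%, the hybrid format 27/51 = 52.9% → the hybrid format
Media: Format A 14/22 = 63.6%, the hybrid format 8/11 = 72.7% → the hybrid format
Retail: Format A 59/266 = 22.2%, the hybrid format 51/140 = 36.4% → the hybrid format
The hybrid format has the higher rate in all 4 groups.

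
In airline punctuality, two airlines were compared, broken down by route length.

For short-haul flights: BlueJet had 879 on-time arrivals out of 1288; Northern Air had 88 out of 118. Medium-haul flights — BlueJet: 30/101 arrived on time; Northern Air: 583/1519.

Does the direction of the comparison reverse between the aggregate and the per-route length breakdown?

Short-haul: BlueJet 879/1288 = 68.2%, Northern Air 88/118 = 74.6% → Northern Air
Medium-haul: BlueJet 30/101 = 29.7%, Northern Air 583/1519 = 38.4% → Northern Air
Overall: BlueJet 909/1389 = 65.4%, Northern Air 671/1637 = 41.0% → BlueJet
Northern Air wins each route group but BlueJet wins overall — the comparison reverses. Northern Air's flights skew toward medium-haul, which has a lower base rate.

Yes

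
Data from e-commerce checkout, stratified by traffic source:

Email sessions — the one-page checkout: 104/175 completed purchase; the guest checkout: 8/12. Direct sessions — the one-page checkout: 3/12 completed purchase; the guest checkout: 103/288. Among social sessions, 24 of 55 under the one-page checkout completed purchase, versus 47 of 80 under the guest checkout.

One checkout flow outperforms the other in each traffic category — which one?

the guest checkout

Email: the one-page checkout 104/175 = 59.4%, the guest checkout 8/12 = 66.7% → the guest checkout
Direct: the one-page checkout 3/12 = 25.0%, the guest checkout 103/288 = 35.8% → the guest checkout
Social: the one-page checkout 24/55 = 43.6%, the guest checkout 47/80 = 58.8% → the guest checkout
The guest checkout has the higher rate in all 3 groups.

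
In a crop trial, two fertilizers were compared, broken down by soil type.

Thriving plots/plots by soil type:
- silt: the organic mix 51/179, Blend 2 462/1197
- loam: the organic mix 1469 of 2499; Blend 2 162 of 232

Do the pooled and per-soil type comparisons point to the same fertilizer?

No

Silt: the organic mix 51/179 = 28.5%, Blend 2 462/1197 = 38.6% → Blend 2
Loam: the organic mix 1469/2499 = 58.8%, Blend 2 162/232 = 69.8% → Blend 2
Overall: the organic mix 1520/2678 = 56.8%, Blend 2 624/1429 = 43.7% → the organic mix
Blend 2 wins each soil group but the organic mix wins overall — the comparison reverses. Blend 2's plots skew toward silt, which has a lower base rate.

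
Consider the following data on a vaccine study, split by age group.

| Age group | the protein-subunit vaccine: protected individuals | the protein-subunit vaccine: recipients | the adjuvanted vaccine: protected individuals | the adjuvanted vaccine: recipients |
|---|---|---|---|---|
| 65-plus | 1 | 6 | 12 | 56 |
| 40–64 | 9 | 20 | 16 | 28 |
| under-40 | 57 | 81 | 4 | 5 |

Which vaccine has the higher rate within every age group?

65-plus: the protein-subunit vaccine 1/6 = 16.7%, the adjuvanted vaccine 12/56 = 21.4% → the adjuvanted vaccine
40–64: the protein-subunit vaccine 9/20 = 45.0%, the adjuvanted vaccine 16/28 = 57.1% → the adjuvanted vaccine
Under-40: the protein-subunit vaccine 57/81 = 70.4%, the adjuvanted vaccine 4/5 = 80.0% → the adjuvanted vaccine
The adjuvanted vaccine has the higher rate in all 3 groups.

the adjuvanted vaccine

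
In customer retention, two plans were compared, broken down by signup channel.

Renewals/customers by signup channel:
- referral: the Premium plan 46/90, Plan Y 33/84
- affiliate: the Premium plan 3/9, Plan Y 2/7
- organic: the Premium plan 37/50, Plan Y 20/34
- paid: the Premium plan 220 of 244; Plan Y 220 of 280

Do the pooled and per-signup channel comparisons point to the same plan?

Referral: the Premium plan 46/90 = 51.1%, Plan Y 33/84 = 39.3% → the Premium plan
Affiliate: the Premium plan 3/9 = 33.3%, Plan Y 2/7 = 28.6% → the Premium plan
Organic: the Premium plan 37/50 = 74.0%, Plan Y 20/34 = 58.8% → the Premium plan
Paid: the Premium plan 220/244 = 90.2%, Plan Y 220/280 = 78.6% → the Premium plan
Overall: the Premium plan 306/393 = 77.9%, Plan Y 275/405 = 67.9% → the Premium plan
The Premium plan wins overall and in every signup group — no reversal.

Yes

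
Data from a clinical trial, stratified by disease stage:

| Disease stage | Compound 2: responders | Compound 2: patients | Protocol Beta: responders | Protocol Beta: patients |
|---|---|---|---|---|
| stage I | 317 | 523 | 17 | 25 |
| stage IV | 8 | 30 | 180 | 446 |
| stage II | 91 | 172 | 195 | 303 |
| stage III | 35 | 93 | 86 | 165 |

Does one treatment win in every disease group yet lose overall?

Yes

Stage I: Compound 2 317/523 = 60.6%, Protocol Beta 17/25 = 68.0% → Protocol Beta
Stage IV: Compound 2 8/30 = 26.7%, Protocol Beta 180/446 = 40.4% → Protocol Beta
Stage II: Compound 2 91/172 = 52.9%, Protocol Beta 195/303 = 64.4% → Protocol Beta
Stage III: Compound 2 35/93 = 37.6%, Protocol Beta 86/165 = 52.1% → Protocol Beta
Overall: Compound 2 451/818 = 55.1%, Protocol Beta 478/939 = 50.9% → Compound 2
Protocol Beta wins each disease group but Compound 2 wins overall — the comparison reverses. Protocol Beta's patients skew toward stage IV, which has a lower base rate.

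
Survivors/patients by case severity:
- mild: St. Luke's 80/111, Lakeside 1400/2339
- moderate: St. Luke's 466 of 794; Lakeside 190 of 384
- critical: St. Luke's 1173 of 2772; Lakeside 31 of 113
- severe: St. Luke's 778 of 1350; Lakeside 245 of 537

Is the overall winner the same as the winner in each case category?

Mild: St. Luke's 80/111 = 72.1%, Lakeside 1400/2339 = 59.9% → St. Luke's
Moderate: St. Luke's 466/794 = 58.7%, Lakeside 190/384 = 49.5% → St. Luke's
Critical: St. Luke's 1173/2772 = 42.3%, Lakeside 31/113 = 27.4% → St. Luke's
Severe: St. Luke's 778/1350 = 57.6%, Lakeside 245/537 = 45.6% → St. Luke's
Overall: St. Luke's 2497/5027 = 49.7%, Lakeside 1866/3373 = 55.3% → Lakeside
St. Luke's wins each case group but Lakeside wins overall — the comparison reverses. St. Luke's's patients skew toward critical, which has a lower base rate.

No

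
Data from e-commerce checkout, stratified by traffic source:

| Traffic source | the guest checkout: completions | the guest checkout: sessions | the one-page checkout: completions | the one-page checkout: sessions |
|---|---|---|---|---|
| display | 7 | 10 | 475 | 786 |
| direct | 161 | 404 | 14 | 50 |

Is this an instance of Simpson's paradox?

Display: the guest checkout 7/10 = 70.0%, the one-page checkout 475/786 = 60.4% → the guest checkout
Direct: the guest checkout 161/404 = 39.9%, the one-page checkout 14/50 = 28.0% → the guest checkout
Overall: the guest checkout 168/414 = 40.6%, the one-page checkout 489/836 = 58.5% → the one-page checkout
The guest checkout wins each traffic group but the one-page checkout wins overall — the comparison reverses. The guest checkout's sessions skew toward direct, which has a lower base rate.

Yes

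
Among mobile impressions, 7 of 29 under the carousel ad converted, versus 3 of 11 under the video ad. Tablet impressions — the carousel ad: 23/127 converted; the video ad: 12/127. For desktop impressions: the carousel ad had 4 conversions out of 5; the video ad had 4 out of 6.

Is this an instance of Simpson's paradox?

No

Mobile: the carousel ad 7/29 = 24.1%, the video ad 3/11 = 27.3% → the video ad
Tablet: the carousel ad 23/127 = 18.1%, the video ad 12/127 = 9.4% → the carousel ad
Desktop: the carousel ad 4/5 = 80.0%, the video ad 4/6 = 66.7% → the carousel ad
Overall: the carousel ad 34/161 = 21.1%, the video ad 19/144 = 13.2% → the carousel ad
Neither sweeps: the carousel ad wins 2 of 3 groups, the video ad wins 1. The carousel ad wins overall but not every group — no Simpson reversal.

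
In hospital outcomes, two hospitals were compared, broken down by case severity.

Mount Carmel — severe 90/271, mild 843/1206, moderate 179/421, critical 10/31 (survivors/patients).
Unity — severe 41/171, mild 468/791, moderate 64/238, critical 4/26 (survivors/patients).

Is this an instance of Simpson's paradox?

No

Severe: Mount Carmel 90/271 = 33.2%, Unity 41/171 = 24.0% → Mount Carmel
Mild: Mount Carmel 843/1206 = 69.9%, Unity 468/791 = 59.2% → Mount Carmel
Moderate: Mount Carmel 179/421 = 42.5%, Unity 64/238 = 26.9% → Mount Carmel
Critical: Mount Carmel 10/31 = 32.3%, Unity 4/26 = 15.4% → Mount Carmel
Overall: Mount Carmel 1122/1929 = 58.2%, Unity 577/1226 = 47.1% → Mount Carmel
Mount Carmel wins overall and in every case group — no reversal.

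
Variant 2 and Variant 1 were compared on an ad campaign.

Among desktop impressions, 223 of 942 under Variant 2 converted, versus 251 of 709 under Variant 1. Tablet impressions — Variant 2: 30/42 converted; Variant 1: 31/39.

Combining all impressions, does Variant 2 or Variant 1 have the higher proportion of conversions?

Desktop: Variant 2 223/942 = 23.7%, Variant 1 251/709 = 35.4% → Variant 1
Tablet: Variant 2 30/42 = 71.4%, Variant 1 31/39 = 79.5% → Variant 1
Overall: Variant 2 253/984 = 25.7%, Variant 1 282/748 = 37.7% → Variant 1

Variant 1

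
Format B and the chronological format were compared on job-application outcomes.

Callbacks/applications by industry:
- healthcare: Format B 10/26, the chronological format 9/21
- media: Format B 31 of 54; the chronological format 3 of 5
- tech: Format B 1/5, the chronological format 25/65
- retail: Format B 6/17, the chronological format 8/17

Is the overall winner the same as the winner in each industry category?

Healthcare: Format B 10/26 = 38.5%, the chronological format 9/21 = 42.9% → the chronological format
Media: Format B 31/54 = 57.4%, the chronological format 3/5 = 60.0% → the chronological format
Tech: Format B 1/5 = 20.0%, the chronological format 25/65 = 38.5% → the chronological format
Retail: Format B 6/17 = 35.3%, the chronological format 8/17 = 47.1% → the chronological format
Overall: Format B 48/102 = 47.1%, the chronological format 45/108 = 41.7% → Format B
The chronological format wins each industry group but Format B wins overall — the comparison reverses. The chronological format's applications skew toward tech, which has a lower base rate.

No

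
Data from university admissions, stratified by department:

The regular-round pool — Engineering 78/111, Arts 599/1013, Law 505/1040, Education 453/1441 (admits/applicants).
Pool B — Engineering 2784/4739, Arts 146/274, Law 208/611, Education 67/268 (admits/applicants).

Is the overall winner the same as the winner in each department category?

Engineering: the regular-round pool 78/111 = 70.3%, Pool B 2784/4739 = 58.7% → the regular-round pool
Arts: the regular-round pool 599/1013 = 59.1%, Pool B 146/274 = 53.3% → the regular-round pool
Law: the regular-round pool 505/1040 = 48.6%, Pool B 208/611 = 34.0% → the regular-round pool
Education: the regular-round pool 453/1441 = 31.4%, Pool B 67/268 = 25.0% → the regular-round pool
Overall: the regular-round pool 1635/3605 = 45.4%, Pool B 3205/5892 = 54.4% → Pool B
The regular-round pool wins each department group but Pool B wins overall — the comparison reverses. The regular-round pool's applicants skew toward Education, which has a lower base rate.

No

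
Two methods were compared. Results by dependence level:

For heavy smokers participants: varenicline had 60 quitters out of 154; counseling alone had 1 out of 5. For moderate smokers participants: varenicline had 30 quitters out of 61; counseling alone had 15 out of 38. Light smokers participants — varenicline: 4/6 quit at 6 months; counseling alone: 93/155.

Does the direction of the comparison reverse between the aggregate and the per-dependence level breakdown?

Yes

Heavy smokers: varenicline 60/154 = 39.0%, counseling alone 1/5 = 20.0% → varenicline
Moderate smokers: varenicline 30/61 = 49.2%, counseling alone 15/38 = 39.5% → varenicline
Light smokers: varenicline 4/6 = 66.7%, counseling alone 93/155 = 60.0% → varenicline
Overall: varenicline 94/221 = 42.5%, counseling alone 109/198 = 55.1% → counseling alone
Varenicline wins each dependence group but counseling alone wins overall — the comparison reverses. Varenicline's participants skew toward heavy smokers, which has a lower base rate.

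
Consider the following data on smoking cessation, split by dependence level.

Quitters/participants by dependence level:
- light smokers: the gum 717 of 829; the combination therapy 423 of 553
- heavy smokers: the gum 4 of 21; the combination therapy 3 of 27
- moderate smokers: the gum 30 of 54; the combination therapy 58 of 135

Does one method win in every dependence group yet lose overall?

Light smokers: the gum 717/829 = 86.5%, the combination therapy 423/553 = 76.5% → the gum
Heavy smokers: the gum 4/21 = 19.0%, the combination therapy 3/27 = 11.1% → the gum
Moderate smokers: the gum 30/54 = 55.6%, the combination therapy 58/135 = 43.0% → the gum
Overall: the gum 751/904 = 83.1%, the combination therapy 484/715 = 67.7% → the gum
The gum wins overall and in every dependence group — no reversal.

No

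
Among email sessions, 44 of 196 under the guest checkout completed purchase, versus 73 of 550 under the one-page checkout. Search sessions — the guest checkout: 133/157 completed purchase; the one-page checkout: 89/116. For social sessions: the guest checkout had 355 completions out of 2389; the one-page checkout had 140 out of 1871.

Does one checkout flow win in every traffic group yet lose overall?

No

Email: the guest checkout 44/196 = 22.4%, the one-page checkout 73/550 = 13.3% → the guest checkout
Search: the guest checkout 133/157 = 84.7%, the one-page checkout 89/116 = 76.7% → the guest checkout
Social: the guest checkout 355/2389 = 14.9%, the one-page checkout 140/1871 = 7.5% → the guest checkout
Overall: the guest checkout 532/2742 = 19.4%, the one-page checkout 302/2537 = 11.9% → the guest checkout
The guest checkout wins overall and in every traffic group — no reversal.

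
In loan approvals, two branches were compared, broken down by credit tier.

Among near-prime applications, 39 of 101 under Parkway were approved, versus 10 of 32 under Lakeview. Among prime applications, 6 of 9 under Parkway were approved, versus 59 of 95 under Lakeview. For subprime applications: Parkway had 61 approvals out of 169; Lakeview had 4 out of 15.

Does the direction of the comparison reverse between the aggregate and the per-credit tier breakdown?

Near-prime: Parkway 39/101 = 38.6%, Lakeview 10/32 = 31.2% → Parkway
Prime: Parkway 6/9 = 66.7%, Lakeview 59/95 = 62.1% → Parkway
Subprime: Parkway 61/169 = 36.1%, Lakeview 4/15 = 26.7% → Parkway
Overall: Parkway 106/279 = 38.0%, Lakeview 73/142 = 51.4% → Lakeview
Parkway wins each credit group but Lakeview wins overall — the comparison reverses. Parkway's applications skew toward subprime, which has a lower base rate.

Yes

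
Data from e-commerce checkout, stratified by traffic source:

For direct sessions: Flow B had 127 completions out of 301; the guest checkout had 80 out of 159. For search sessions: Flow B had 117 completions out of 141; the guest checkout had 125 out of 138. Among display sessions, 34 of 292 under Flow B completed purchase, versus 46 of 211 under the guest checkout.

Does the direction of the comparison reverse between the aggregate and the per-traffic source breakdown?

Direct: Flow B 127/301 = 42.2%, the guest checkout 80/159 = 50.3% → the guest checkout
Search: Flow B 117/141 = 83.0%, the guest checkout 125/138 = 90.6% → the guest checkout
Display: Flow B 34/292 = 11.6%, the guest checkout 46/211 = 21.8% → the guest checkout
Overall: Flow B 278/734 = 37.9%, the guest checkout 251/508 = 49.4% → the guest checkout
The guest checkout wins overall and in every traffic group — no reversal.

No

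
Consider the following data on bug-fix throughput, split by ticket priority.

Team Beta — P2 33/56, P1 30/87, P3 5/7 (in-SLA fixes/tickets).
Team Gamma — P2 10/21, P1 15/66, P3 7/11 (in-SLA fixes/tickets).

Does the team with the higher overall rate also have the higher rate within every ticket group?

P2: Team Beta 33/56 = 58.9%, Team Gamma 10/21 = 47.6% → Team Beta
P1: Team Beta 30/87 = 34.5%, Team Gamma 15/66 = 22.7% → Team Beta
P3: Team Beta 5/7 = 71.4%, Team Gamma 7/11 = 63.6% → Team Beta
Overall: Team Beta 68/150 = 45.3%, Team Gamma 32/98 = 32.7% → Team Beta
Team Beta wins overall and in every ticket group — no reversal.

Yes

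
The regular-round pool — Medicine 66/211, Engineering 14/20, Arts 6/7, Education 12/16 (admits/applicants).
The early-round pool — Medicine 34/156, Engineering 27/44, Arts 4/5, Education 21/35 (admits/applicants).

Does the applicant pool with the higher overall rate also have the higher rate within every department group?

Yes

Medicine: the regular-round pool 66/211 = 31.3%, the early-round pool 34/156 = 21.8% → the regular-round pool
Engineering: the regular-round pool 14/20 = 70.0%, the early-round pool 27/44 = 61.4% → the regular-round pool
Arts: the regular-round pool 6/7 = 85.7%, the early-round pool 4/5 = 80.0% → the regular-round pool
Education: the regular-round pool 12/16 = 75.0%, the early-round pool 21/35 = 60.0% → the regular-round pool
Overall: the regular-round pool 98/254 = 38.6%, the early-round pool 86/240 = 35.8% → the regular-round pool
The regular-round pool wins overall and in every department group — no reversal.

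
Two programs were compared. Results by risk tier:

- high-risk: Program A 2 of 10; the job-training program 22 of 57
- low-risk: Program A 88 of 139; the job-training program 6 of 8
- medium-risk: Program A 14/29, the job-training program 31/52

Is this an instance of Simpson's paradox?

High-risk: Program A 2/10 = 20.0%, the job-training program 22/57 = 38.6% → the job-training program
Low-risk: Program A 88/139 = 63.3%, the job-training program 6/8 = 75.0% → the job-training program
Medium-risk: Program A 14/29 = 48.3%, the job-training program 31/52 = 59.6% → the job-training program
Overall: Program A 104/178 = 58.4%, the job-training program 59/117 = 50.4% → Program A
The job-training program wins each risk group but Program A wins overall — the comparison reverses. The job-training program's participants skew toward high-risk, which has a lower base rate.

Yes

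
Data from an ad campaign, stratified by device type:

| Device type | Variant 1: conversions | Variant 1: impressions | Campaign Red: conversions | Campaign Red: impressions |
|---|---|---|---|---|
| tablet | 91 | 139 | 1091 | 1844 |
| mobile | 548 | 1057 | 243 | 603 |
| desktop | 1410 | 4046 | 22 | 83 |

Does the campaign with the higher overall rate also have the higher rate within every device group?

Tablet: Variant 1 91/139 = 65.5%, Campaign Red 1091/1844 = 59.2% → Variant 1
Mobile: Variant 1 548/1057 = 51.8%, Campaign Red 243/603 = 40.3% → Variant 1
Desktop: Variant 1 1410/4046 = 34.8%, Campaign Red 22/83 = 26.5% → Variant 1
Overall: Variant 1 2049/5242 = 39.1%, Campaign Red 1356/2530 = 53.6% → Campaign Red
Variant 1 wins each device group but Campaign Red wins overall — the comparison reverses. Variant 1's impressions skew toward desktop, which has a lower base rate.

No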